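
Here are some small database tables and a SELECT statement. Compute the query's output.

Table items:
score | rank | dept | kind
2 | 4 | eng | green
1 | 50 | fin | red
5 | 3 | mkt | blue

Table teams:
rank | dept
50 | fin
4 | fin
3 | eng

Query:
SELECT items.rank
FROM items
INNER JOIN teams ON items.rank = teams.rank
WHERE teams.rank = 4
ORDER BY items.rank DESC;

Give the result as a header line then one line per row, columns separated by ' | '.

After JOIN teams (3 rows):
items.score | items.rank | items.dept | items.kind | teams.rank | teams.dept
2 | 4 | eng | green | 4 | fin
1 | 50 | fin | red | 50 | fin
5 | 3 | mkt | blue | 3 | eng
After WHERE (1 rows):
items.score | items.rank | items.dept | items.kind | teams.rank | teams.dept
2 | 4 | eng | green | 4 | fin
After SELECT (1 rows):
items.rank
4
After ORDER BY (1 rows):
items.rank
4

== RESULT ==
items.rank
4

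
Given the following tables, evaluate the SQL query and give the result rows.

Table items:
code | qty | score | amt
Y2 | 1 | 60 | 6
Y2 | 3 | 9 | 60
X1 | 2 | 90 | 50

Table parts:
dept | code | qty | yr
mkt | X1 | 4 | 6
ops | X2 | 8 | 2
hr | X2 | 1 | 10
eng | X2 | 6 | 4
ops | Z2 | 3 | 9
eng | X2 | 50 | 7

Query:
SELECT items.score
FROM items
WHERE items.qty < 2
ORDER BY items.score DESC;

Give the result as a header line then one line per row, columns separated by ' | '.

== RESULT ==
items.score
60

Derivation:
After WHERE (1 rows):
items.code | items.qty | items.score | items.amt
Y2 | 1 | 60 | 6
After SELECT (1 rows):
items.score
60
After ORDER BY (1 rows):
items.score
60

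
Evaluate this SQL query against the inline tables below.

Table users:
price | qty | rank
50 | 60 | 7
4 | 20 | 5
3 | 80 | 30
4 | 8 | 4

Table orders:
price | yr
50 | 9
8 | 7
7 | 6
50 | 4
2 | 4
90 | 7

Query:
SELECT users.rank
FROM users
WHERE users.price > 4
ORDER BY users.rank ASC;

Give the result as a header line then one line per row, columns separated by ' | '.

== RESULT ==
users.rank
7

Derivation:
After WHERE (1 rows):
users.price | users.qty | users.rank
50 | 60 | 7
After SELECT (1 rows):
users.rank
7
After ORDER BY (1 rows):
users.rank
7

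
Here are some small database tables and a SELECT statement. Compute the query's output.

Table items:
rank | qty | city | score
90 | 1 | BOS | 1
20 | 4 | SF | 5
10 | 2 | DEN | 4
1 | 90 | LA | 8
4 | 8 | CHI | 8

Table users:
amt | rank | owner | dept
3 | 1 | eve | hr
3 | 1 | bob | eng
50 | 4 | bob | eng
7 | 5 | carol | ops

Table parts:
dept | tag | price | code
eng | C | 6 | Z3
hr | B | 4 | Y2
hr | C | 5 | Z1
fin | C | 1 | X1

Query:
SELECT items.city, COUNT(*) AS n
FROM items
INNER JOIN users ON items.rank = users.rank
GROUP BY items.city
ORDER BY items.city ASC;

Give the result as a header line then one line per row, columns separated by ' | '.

== RESULT ==
items.city | n
CHI | 1
LA | 2

Derivation:
After JOIN users (3 rows):
items.rank | items.qty | items.city | items.score | users.amt | users.rank | users.owner | users.dept
1 | 90 | LA | 8 | 3 | 1 | eve | hr
1 | 90 | LA | 8 | 3 | 1 | bob | eng
4 | 8 | CHI | 8 | 50 | 4 | bob | eng
After GROUP BY (2 rows):
items.city | n
LA | 2
CHI | 1
After ORDER BY (2 rows):
items.city | n
CHI | 1
LA | 2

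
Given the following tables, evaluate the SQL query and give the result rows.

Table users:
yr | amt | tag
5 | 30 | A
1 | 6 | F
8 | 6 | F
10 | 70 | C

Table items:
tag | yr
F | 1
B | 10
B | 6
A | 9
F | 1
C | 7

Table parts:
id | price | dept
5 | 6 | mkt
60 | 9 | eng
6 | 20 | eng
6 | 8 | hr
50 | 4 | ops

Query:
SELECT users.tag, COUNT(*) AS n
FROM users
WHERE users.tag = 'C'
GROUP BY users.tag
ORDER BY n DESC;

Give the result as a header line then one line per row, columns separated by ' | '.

== RESULT ==
users.tag | n
C | 1

Derivation:
After WHERE (1 rows):
users.yr | users.amt | users.tag
10 | 70 | C
After GROUP BY (1 rows):
users.tag | n
C | 1
After ORDER BY (1 rows):
users.tag | n
C | 1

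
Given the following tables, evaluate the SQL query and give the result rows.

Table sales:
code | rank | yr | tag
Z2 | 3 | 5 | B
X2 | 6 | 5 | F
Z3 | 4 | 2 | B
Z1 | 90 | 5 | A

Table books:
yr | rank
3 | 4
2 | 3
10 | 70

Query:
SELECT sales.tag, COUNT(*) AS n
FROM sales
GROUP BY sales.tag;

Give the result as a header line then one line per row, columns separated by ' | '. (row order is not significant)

After GROUP BY (3 rows):
sales.tag | n
B | 2
F | 1
A | 1

== RESULT ==
sales.tag | n
B | 2
F | 1
A | 1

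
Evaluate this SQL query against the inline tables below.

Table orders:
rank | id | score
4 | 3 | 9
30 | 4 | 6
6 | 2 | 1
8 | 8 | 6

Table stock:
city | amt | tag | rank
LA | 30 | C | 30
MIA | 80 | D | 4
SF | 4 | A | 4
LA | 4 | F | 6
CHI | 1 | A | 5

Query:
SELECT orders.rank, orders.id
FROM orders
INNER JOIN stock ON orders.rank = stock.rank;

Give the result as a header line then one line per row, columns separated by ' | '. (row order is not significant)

== RESULT ==
orders.rank | orders.id
4 | 3
4 | 3
30 | 4
6 | 2

Derivation:
After JOIN stock (4 rows):
orders.rank | orders.id | orders.score | stock.city | stock.amt | stock.tag | stock.rank
4 | 3 | 9 | MIA | 80 | D | 4
4 | 3 | 9 | SF | 4 | A | 4
30 | 4 | 6 | LA | 30 | C | 30
6 | 2 | 1 | LA | 4 | F | 6
After SELECT (4 rows):
orders.rank | orders.id
4 | 3
4 | 3
30 | 4
6 | 2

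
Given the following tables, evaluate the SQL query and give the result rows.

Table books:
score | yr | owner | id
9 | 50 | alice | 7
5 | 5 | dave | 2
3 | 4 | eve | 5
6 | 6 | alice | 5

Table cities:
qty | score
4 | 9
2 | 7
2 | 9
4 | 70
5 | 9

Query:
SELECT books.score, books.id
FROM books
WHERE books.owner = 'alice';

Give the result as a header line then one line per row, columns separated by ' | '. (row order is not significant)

After WHERE (2 rows):
books.score | books.yr | books.owner | books.id
9 | 50 | alice | 7
6 | 6 | alice | 5
After SELECT (2 rows):
books.score | books.id
9 | 7
6 | 5

== RESULT ==
books.score | books.id
9 | 7
6 | 5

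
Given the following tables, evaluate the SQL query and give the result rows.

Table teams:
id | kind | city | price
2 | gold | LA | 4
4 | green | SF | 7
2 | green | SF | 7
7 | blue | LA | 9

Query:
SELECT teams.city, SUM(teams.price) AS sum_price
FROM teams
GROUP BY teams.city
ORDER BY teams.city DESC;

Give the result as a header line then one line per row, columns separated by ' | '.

After GROUP BY (2 rows):
teams.city | sum_price
LA | 13
SF | 14
After ORDER BY (2 rows):
teams.city | sum_price
SF | 14
LA | 13

== RESULT ==
teams.city | sum_price
SF | 14
LA | 13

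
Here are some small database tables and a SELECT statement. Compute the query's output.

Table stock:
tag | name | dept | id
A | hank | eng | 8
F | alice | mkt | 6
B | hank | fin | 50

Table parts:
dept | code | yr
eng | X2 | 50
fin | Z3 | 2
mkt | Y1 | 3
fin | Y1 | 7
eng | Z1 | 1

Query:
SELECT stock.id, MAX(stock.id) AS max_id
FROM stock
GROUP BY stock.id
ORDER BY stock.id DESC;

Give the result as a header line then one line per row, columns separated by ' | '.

== RESULT ==
stock.id | max_id
50 | 50
8 | 8
6 | 6

Derivation:
After GROUP BY (3 rows):
stock.id | max_id
8 | 8
6 | 6
50 | 50
After ORDER BY (3 rows):
stock.id | max_id
50 | 50
8 | 8
6 | 6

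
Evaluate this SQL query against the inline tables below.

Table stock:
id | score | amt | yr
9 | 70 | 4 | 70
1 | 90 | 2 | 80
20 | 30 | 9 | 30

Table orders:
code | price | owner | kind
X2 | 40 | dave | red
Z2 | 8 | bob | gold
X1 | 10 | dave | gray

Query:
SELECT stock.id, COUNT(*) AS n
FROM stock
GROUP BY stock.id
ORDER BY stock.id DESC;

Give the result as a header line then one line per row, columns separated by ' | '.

After GROUP BY (3 rows):
stock.id | n
9 | 1
1 | 1
20 | 1
After ORDER BY (3 rows):
stock.id | n
20 | 1
9 | 1
1 | 1

== RESULT ==
stock.id | n
20 | 1
9 | 1
1 | 1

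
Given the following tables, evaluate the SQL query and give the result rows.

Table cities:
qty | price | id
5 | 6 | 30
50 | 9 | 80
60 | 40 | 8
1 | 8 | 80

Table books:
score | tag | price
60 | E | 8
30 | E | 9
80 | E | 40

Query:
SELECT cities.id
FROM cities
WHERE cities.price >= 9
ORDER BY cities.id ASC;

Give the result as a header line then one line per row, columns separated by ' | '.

== RESULT ==
cities.id
8
80

Derivation:
After WHERE (2 rows):
cities.qty | cities.price | cities.id
50 | 9 | 80
60 | 40 | 8
After SELECT (2 rows):
cities.id
80
8
After ORDER BY (2 rows):
cities.id
8
80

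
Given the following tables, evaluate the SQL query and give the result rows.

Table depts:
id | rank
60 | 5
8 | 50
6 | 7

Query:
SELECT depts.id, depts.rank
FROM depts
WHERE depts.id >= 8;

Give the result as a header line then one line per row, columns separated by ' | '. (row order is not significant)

After WHERE (2 rows):
depts.id | depts.rank
60 | 5
8 | 50
After SELECT (2 rows):
depts.id | depts.rank
60 | 5
8 | 50

== RESULT ==
depts.id | depts.rank
60 | 5
8 | 50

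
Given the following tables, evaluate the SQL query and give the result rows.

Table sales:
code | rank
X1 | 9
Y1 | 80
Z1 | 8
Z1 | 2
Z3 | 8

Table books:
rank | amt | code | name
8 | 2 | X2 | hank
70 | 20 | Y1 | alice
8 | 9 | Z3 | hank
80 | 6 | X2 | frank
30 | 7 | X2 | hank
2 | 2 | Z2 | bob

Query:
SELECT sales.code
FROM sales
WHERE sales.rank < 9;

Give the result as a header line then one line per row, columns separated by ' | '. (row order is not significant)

After WHERE (3 rows):
sales.code | sales.rank
Z1 | 8
Z1 | 2
Z3 | 8
After SELECT (3 rows):
sales.code
Z1
Z1
Z3

== RESULT ==
sales.code
Z1
Z1
Z3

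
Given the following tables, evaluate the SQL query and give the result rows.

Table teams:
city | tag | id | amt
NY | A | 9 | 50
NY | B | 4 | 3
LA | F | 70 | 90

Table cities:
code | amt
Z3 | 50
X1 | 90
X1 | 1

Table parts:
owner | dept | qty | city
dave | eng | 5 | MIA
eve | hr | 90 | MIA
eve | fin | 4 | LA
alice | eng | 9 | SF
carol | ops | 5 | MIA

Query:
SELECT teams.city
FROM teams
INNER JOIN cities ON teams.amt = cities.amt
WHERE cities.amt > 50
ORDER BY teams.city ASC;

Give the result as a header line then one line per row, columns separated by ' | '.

After JOIN cities (2 rows):
teams.city | teams.tag | teams.id | teams.amt | cities.code | cities.amt
NY | A | 9 | 50 | Z3 | 50
LA | F | 70 | 90 | X1 | 90
After WHERE (1 rows):
teams.city | teams.tag | teams.id | teams.amt | cities.code | cities.amt
LA | F | 70 | 90 | X1 | 90
After SELECT (1 rows):
teams.city
LA
After ORDER BY (1 rows):
teams.city
LA

== RESULT ==
teams.city
LA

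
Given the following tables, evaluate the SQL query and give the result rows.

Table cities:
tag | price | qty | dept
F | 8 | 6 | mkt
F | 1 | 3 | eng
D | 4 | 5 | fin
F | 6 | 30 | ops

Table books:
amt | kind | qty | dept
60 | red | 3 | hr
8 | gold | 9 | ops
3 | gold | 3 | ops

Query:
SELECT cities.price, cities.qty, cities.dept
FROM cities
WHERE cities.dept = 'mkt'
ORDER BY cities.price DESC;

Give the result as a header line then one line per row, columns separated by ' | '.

== RESULT ==
cities.price | cities.qty | cities.dept
8 | 6 | mkt

Derivation:
After WHERE (1 rows):
cities.tag | cities.price | cities.qty | cities.dept
F | 8 | 6 | mkt
After SELECT (1 rows):
cities.price | cities.qty | cities.dept
8 | 6 | mkt
After ORDER BY (1 rows):
cities.price | cities.qty | cities.dept
8 | 6 | mkt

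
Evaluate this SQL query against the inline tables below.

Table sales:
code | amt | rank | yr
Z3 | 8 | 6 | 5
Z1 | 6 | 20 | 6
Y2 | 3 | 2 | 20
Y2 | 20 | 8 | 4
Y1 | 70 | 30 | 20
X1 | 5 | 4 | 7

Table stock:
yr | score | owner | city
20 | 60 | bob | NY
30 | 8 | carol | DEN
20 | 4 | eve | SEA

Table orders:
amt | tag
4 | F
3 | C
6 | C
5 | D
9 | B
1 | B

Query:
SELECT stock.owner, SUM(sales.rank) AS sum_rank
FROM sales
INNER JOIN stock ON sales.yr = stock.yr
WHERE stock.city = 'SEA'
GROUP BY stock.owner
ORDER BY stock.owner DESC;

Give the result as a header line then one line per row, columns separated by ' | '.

== RESULT ==
stock.owner | sum_rank
eve | 32

Derivation:
After JOIN stock (4 rows):
sales.code | sales.amt | sales.rank | sales.yr | stock.yr | stock.score | stock.owner | stock.city
Y2 | 3 | 2 | 20 | 20 | 60 | bob | NY
Y2 | 3 | 2 | 20 | 20 | 4 | eve | SEA
Y1 | 70 | 30 | 20 | 20 | 60 | bob | NY
Y1 | 70 | 30 | 20 | 20 | 4 | eve | SEA
After WHERE (2 rows):
sales.code | sales.amt | sales.rank | sales.yr | stock.yr | stock.score | stock.owner | stock.city
Y2 | 3 | 2 | 20 | 20 | 4 | eve | SEA
Y1 | 70 | 30 | 20 | 20 | 4 | eve | SEA
After GROUP BY (1 rows):
stock.owner | sum_rank
eve | 32
After ORDER BY (1 rows):
stock.owner | sum_rank
eve | 32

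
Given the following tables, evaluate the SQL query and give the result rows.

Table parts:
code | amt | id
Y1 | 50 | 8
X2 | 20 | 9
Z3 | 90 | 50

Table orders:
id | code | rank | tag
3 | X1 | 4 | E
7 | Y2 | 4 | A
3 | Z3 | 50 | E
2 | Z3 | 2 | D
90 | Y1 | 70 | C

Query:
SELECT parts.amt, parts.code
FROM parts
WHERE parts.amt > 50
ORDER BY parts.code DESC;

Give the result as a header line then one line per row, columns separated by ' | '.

After WHERE (1 rows):
parts.code | parts.amt | parts.id
Z3 | 90 | 50
After SELECT (1 rows):
parts.amt | parts.code
90 | Z3
After ORDER BY (1 rows):
parts.amt | parts.code
90 | Z3

== RESULT ==
parts.amt | parts.code
90 | Z3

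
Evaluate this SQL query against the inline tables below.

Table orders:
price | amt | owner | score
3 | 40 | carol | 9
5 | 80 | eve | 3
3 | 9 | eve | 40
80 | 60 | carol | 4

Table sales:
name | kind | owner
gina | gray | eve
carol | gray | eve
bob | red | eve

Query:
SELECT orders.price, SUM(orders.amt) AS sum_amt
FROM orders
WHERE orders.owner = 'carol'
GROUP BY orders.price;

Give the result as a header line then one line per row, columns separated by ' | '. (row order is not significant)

After WHERE (2 rows):
orders.price | orders.amt | orders.owner | orders.score
3 | 40 | carol | 9
80 | 60 | carol | 4
After GROUP BY (2 rows):
orders.price | sum_amt
3 | 40
80 | 60

== RESULT ==
orders.price | sum_amt
3 | 40
80 | 60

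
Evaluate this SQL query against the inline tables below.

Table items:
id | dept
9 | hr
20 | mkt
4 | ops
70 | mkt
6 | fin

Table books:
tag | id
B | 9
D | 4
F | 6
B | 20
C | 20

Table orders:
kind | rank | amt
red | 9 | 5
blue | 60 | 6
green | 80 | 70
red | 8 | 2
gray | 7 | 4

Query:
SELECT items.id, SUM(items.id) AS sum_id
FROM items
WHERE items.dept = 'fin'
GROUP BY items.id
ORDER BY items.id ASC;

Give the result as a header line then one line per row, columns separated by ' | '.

== RESULT ==
items.id | sum_id
6 | 6

Derivation:
After WHERE (1 rows):
items.id | items.dept
6 | fin
After GROUP BY (1 rows):
items.id | sum_id
6 | 6
After ORDER BY (1 rows):
items.id | sum_id
6 | 6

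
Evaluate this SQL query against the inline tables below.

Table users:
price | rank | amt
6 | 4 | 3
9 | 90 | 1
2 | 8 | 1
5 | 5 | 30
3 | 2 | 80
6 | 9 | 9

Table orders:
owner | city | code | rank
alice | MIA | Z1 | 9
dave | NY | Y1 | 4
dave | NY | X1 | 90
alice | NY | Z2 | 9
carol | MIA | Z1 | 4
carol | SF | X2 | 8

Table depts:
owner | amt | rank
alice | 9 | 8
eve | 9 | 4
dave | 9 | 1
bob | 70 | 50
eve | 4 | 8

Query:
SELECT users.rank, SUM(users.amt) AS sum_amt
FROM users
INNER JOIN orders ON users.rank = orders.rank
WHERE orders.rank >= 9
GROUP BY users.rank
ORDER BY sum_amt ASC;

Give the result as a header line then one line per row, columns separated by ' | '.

== RESULT ==
users.rank | sum_amt
90 | 1
9 | 18

Derivation:
After JOIN orders (6 rows):
users.price | users.rank | users.amt | orders.owner | orders.city | orders.code | orders.rank
6 | 4 | 3 | dave | NY | Y1 | 4
6 | 4 | 3 | carol | MIA | Z1 | 4
9 | 90 | 1 | dave | NY | X1 | 90
2 | 8 | 1 | carol | SF | X2 | 8
6 | 9 | 9 | alice | MIA | Z1 | 9
6 | 9 | 9 | alice | NY | Z2 | 9
After WHERE (3 rows):
users.price | users.rank | users.amt | orders.owner | orders.city | orders.code | orders.rank
9 | 90 | 1 | dave | NY | X1 | 90
6 | 9 | 9 | alice | MIA | Z1 | 9
6 | 9 | 9 | alice | NY | Z2 | 9
After GROUP BY (2 rows):
users.rank | sum_amt
90 | 1
9 | 18
After ORDER BY (2 rows):
users.rank | sum_amt
90 | 1
9 | 18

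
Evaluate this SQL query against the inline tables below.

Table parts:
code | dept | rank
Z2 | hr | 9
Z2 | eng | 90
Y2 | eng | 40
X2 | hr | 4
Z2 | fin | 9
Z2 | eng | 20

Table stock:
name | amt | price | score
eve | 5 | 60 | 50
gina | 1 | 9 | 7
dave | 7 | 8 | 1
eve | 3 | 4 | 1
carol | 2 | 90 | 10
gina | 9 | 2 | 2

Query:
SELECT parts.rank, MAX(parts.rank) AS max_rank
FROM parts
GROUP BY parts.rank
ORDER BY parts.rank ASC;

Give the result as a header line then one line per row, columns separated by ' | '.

After GROUP BY (5 rows):
parts.rank | max_rank
9 | 9
90 | 90
40 | 40
4 | 4
20 | 20
After ORDER BY (5 rows):
parts.rank | max_rank
4 | 4
9 | 9
20 | 20
40 | 40
90 | 90

== RESULT ==
parts.rank | max_rank
4 | 4
9 | 9
20 | 20
40 | 40
90 | 90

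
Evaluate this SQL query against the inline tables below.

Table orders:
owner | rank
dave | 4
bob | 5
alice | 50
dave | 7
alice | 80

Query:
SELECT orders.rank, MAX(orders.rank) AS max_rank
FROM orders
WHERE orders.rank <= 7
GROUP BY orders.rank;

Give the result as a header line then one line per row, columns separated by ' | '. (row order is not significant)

After WHERE (3 rows):
orders.owner | orders.rank
dave | 4
bob | 5
dave | 7
After GROUP BY (3 rows):
orders.rank | max_rank
4 | 4
5 | 5
7 | 7

== RESULT ==
orders.rank | max_rank
4 | 4
5 | 5
7 | 7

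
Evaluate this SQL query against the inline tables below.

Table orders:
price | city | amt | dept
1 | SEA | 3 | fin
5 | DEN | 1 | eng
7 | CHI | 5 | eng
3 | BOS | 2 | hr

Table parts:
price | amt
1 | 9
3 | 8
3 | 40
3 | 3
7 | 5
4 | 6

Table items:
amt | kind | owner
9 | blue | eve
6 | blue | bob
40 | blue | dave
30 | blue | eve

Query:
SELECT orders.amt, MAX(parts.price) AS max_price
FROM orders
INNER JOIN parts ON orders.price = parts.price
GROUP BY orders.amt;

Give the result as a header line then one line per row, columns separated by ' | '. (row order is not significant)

After JOIN parts (5 rows):
orders.price | orders.city | orders.amt | orders.dept | parts.price | parts.amt
1 | SEA | 3 | fin | 1 | 9
7 | CHI | 5 | eng | 7 | 5
3 | BOS | 2 | hr | 3 | 8
3 | BOS | 2 | hr | 3 | 40
3 | BOS | 2 | hr | 3 | 3
After GROUP BY (3 rows):
orders.amt | max_price
3 | 1
5 | 7
2 | 3

== RESULT ==
orders.amt | max_price
3 | 1
5 | 7
2 | 3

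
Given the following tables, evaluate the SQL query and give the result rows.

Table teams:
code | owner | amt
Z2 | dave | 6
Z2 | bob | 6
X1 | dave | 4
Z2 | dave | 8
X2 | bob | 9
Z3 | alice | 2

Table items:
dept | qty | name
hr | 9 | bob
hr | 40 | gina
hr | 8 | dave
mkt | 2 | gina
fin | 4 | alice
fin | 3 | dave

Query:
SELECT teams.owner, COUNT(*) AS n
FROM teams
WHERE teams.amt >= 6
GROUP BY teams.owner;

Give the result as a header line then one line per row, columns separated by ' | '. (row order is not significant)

After WHERE (4 rows):
teams.code | teams.owner | teams.amt
Z2 | dave | 6
Z2 | bob | 6
Z2 | dave | 8
X2 | bob | 9
After GROUP BY (2 rows):
teams.owner | n
dave | 2
bob | 2

== RESULT ==
teams.owner | n
dave | 2
bob | 2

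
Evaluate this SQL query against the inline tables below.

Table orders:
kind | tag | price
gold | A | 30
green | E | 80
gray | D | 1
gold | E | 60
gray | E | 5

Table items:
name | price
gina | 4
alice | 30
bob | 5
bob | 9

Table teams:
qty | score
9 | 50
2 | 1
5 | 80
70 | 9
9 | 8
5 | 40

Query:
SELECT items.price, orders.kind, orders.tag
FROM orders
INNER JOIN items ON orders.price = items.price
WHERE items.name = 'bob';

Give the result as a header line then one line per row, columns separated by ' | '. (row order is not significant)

After JOIN items (2 rows):
orders.kind | orders.tag | orders.price | items.name | items.price
gold | A | 30 | alice | 30
gray | E | 5 | bob | 5
After WHERE (1 rows):
orders.kind | orders.tag | orders.price | items.name | items.price
gray | E | 5 | bob | 5
After SELECT (1 rows):
items.price | orders.kind | orders.tag
5 | gray | E

== RESULT ==
items.price | orders.kind | orders.tag
5 | gray | E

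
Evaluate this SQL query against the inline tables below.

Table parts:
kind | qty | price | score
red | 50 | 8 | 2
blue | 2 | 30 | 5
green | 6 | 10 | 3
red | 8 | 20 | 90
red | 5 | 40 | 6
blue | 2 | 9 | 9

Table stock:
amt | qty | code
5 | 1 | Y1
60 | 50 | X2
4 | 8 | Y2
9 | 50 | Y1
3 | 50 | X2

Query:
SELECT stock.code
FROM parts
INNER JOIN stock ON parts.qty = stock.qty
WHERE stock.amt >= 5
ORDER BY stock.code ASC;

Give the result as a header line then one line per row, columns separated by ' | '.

After JOIN stock (4 rows):
parts.kind | parts.qty | parts.price | parts.score | stock.amt | stock.qty | stock.code
red | 50 | 8 | 2 | 60 | 50 | X2
red | 50 | 8 | 2 | 9 | 50 | Y1
red | 50 | 8 | 2 | 3 | 50 | X2
red | 8 | 20 | 90 | 4 | 8 | Y2
After WHERE (2 rows):
parts.kind | parts.qty | parts.price | parts.score | stock.amt | stock.qty | stock.code
red | 50 | 8 | 2 | 60 | 50 | X2
red | 50 | 8 | 2 | 9 | 50 | Y1
After SELECT (2 rows):
stock.code
X2
Y1
After ORDER BY (2 rows):
stock.code
X2
Y1

== RESULT ==
stock.code
X2
Y1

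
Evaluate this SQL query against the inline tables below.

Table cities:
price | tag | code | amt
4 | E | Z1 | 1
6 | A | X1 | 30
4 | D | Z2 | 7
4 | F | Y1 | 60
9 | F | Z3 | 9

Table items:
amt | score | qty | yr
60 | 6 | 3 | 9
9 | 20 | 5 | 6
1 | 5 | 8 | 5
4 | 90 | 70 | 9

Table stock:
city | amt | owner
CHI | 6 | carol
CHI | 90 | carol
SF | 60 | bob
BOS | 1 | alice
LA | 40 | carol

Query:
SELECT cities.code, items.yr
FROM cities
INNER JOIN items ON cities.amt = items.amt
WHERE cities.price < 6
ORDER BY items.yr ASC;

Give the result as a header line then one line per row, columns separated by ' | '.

After JOIN items (3 rows):
cities.price | cities.tag | cities.code | cities.amt | items.amt | items.score | items.qty | items.yr
4 | E | Z1 | 1 | 1 | 5 | 8 | 5
4 | F | Y1 | 60 | 60 | 6 | 3 | 9
9 | F | Z3 | 9 | 9 | 20 | 5 | 6
After WHERE (2 rows):
cities.price | cities.tag | cities.code | cities.amt | items.amt | items.score | items.qty | items.yr
4 | E | Z1 | 1 | 1 | 5 | 8 | 5
4 | F | Y1 | 60 | 60 | 6 | 3 | 9
After SELECT (2 rows):
cities.code | items.yr
Z1 | 5
Y1 | 9
After ORDER BY (2 rows):
cities.code | items.yr
Z1 | 5
Y1 | 9

== RESULT ==
cities.code | items.yr
Z1 | 5
Y1 | 9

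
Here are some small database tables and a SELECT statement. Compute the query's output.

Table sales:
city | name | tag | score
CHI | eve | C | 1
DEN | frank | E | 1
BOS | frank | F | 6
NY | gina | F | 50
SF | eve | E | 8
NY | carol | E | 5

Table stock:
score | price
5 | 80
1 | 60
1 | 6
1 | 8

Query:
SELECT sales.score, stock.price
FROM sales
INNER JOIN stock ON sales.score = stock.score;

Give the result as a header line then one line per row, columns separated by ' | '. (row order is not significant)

== RESULT ==
sales.score | stock.price
1 | 60
1 | 6
1 | 8
1 | 60
1 | 6
1 | 8
5 | 80

Derivation:
After JOIN stock (7 rows):
sales.city | sales.name | sales.tag | sales.score | stock.score | stock.price
CHI | eve | C | 1 | 1 | 60
CHI | eve | C | 1 | 1 | 6
CHI | eve | C | 1 | 1 | 8
DEN | frank | E | 1 | 1 | 60
DEN | frank | E | 1 | 1 | 6
DEN | frank | E | 1 | 1 | 8
NY | carol | E | 5 | 5 | 80
After SELECT (7 rows):
sales.score | stock.price
1 | 60
1 | 6
1 | 8
1 | 60
1 | 6
1 | 8
5 | 80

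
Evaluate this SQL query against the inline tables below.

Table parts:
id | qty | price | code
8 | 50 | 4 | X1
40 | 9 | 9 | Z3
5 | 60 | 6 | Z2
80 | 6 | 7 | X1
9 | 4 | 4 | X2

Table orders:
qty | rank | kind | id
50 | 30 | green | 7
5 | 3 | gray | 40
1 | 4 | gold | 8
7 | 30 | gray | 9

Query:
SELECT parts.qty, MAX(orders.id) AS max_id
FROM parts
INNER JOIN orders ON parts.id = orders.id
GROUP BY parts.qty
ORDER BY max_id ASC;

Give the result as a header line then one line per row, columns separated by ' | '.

After JOIN orders (3 rows):
parts.id | parts.qty | parts.price | parts.code | orders.qty | orders.rank | orders.kind | orders.id
8 | 50 | 4 | X1 | 1 | 4 | gold | 8
40 | 9 | 9 | Z3 | 5 | 3 | gray | 40
9 | 4 | 4 | X2 | 7 | 30 | gray | 9
After GROUP BY (3 rows):
parts.qty | max_id
50 | 8
9 | 40
4 | 9
After ORDER BY (3 rows):
parts.qty | max_id
50 | 8
4 | 9
9 | 40

== RESULT ==
parts.qty | max_id
50 | 8
4 | 9
9 | 40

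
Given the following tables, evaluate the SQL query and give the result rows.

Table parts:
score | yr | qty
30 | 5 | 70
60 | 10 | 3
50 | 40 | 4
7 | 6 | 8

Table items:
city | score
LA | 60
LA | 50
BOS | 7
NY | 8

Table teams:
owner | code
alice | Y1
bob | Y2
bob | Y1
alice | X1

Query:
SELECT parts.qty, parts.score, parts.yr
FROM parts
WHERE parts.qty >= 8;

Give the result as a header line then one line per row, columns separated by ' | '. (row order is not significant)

After WHERE (2 rows):
parts.score | parts.yr | parts.qty
30 | 5 | 70
7 | 6 | 8
After SELECT (2 rows):
parts.qty | parts.score | parts.yr
70 | 30 | 5
8 | 7 | 6

== RESULT ==
parts.qty | parts.score | parts.yr
70 | 30 | 5
8 | 7 | 6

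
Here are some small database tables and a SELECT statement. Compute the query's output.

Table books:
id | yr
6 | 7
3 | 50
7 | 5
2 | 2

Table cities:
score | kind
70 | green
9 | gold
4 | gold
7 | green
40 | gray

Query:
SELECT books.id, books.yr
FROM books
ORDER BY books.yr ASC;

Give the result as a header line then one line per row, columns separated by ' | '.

After SELECT (4 rows):
books.id | books.yr
6 | 7
3 | 50
7 | 5
2 | 2
After ORDER BY (4 rows):
books.id | books.yr
2 | 2
7 | 5
6 | 7
3 | 50

== RESULT ==
books.id | books.yr
2 | 2
7 | 5
6 | 7
3 | 50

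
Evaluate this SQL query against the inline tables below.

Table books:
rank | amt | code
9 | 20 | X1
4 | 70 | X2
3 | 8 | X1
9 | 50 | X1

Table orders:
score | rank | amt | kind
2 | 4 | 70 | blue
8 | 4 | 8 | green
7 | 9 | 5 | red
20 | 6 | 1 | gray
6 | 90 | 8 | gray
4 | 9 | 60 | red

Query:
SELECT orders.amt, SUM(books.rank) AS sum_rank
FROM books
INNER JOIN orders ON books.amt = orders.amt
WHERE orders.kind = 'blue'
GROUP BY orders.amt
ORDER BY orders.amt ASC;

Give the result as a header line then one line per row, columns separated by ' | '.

== RESULT ==
orders.amt | sum_rank
70 | 4

Derivation:
After JOIN orders (3 rows):
books.rank | books.amt | books.code | orders.score | orders.rank | orders.amt | orders.kind
4 | 70 | X2 | 2 | 4 | 70 | blue
3 | 8 | X1 | 8 | 4 | 8 | green
3 | 8 | X1 | 6 | 90 | 8 | gray
After WHERE (1 rows):
books.rank | books.amt | books.code | orders.score | orders.rank | orders.amt | orders.kind
4 | 70 | X2 | 2 | 4 | 70 | blue
After GROUP BY (1 rows):
orders.amt | sum_rank
70 | 4
After ORDER BY (1 rows):
orders.amt | sum_rank
70 | 4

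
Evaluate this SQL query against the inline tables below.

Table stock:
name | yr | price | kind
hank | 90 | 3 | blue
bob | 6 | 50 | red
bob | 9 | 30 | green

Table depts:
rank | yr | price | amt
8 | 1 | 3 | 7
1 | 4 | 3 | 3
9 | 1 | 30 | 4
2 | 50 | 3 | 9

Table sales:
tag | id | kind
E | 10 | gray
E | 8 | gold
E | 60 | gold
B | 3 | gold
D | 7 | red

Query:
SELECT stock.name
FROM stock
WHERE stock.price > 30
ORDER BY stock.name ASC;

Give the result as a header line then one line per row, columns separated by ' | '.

After WHERE (1 rows):
stock.name | stock.yr | stock.price | stock.kind
bob | 6 | 50 | red
After SELECT (1 rows):
stock.name
bob
After ORDER BY (1 rows):
stock.name
bob

== RESULT ==
stock.name
bob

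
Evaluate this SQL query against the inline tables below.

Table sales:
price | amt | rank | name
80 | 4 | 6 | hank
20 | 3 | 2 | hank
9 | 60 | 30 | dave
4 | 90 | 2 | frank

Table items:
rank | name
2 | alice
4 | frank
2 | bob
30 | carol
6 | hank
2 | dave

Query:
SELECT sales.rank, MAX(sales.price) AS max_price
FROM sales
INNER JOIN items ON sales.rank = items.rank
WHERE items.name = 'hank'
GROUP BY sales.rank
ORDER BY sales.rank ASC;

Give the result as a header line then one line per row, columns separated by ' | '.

== RESULT ==
sales.rank | max_price
6 | 80

Derivation:
After JOIN items (8 rows):
sales.price | sales.amt | sales.rank | sales.name | items.rank | items.name
80 | 4 | 6 | hank | 6 | hank
20 | 3 | 2 | hank | 2 | alice
20 | 3 | 2 | hank | 2 | bob
20 | 3 | 2 | hank | 2 | dave
9 | 60 | 30 | dave | 30 | carol
4 | 90 | 2 | frank | 2 | alice
4 | 90 | 2 | frank | 2 | bob
4 | 90 | 2 | frank | 2 | dave
After WHERE (1 rows):
sales.price | sales.amt | sales.rank | sales.name | items.rank | items.name
80 | 4 | 6 | hank | 6 | hank
After GROUP BY (1 rows):
sales.rank | max_price
6 | 80
After ORDER BY (1 rows):
sales.rank | max_price
6 | 80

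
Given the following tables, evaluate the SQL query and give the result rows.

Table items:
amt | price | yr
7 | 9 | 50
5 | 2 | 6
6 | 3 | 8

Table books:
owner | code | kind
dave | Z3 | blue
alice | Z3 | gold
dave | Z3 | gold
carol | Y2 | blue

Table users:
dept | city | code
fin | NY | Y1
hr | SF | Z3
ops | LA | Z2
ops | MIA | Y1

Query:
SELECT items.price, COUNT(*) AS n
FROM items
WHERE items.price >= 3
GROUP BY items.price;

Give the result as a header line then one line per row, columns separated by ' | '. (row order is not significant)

After WHERE (2 rows):
items.amt | items.price | items.yr
7 | 9 | 50
6 | 3 | 8
After GROUP BY (2 rows):
items.price | n
9 | 1
3 | 1

== RESULT ==
items.price | n
9 | 1
3 | 1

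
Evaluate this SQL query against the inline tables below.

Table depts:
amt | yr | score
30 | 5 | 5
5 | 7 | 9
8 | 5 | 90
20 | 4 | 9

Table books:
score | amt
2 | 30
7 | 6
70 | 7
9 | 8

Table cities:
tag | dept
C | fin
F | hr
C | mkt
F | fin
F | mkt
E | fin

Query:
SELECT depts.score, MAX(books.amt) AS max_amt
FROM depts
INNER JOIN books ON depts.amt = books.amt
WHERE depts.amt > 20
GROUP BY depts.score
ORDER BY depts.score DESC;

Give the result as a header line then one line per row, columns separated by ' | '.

After JOIN books (2 rows):
depts.amt | depts.yr | depts.score | books.score | books.amt
30 | 5 | 5 | 2 | 30
8 | 5 | 90 | 9 | 8
After WHERE (1 rows):
depts.amt | depts.yr | depts.score | books.score | books.amt
30 | 5 | 5 | 2 | 30
After GROUP BY (1 rows):
depts.score | max_amt
5 | 30
After ORDER BY (1 rows):
depts.score | max_amt
5 | 30

== RESULT ==
depts.score | max_amt
5 | 30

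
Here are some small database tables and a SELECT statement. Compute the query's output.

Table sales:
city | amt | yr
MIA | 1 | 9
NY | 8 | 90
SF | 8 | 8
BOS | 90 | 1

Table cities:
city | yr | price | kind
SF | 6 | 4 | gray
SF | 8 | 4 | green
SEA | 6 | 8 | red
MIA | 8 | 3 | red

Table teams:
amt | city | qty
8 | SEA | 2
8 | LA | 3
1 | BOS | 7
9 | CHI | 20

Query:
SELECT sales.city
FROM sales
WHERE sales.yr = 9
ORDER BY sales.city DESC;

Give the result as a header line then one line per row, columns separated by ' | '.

== RESULT ==
sales.city
MIA

Derivation:
After WHERE (1 rows):
sales.city | sales.amt | sales.yr
MIA | 1 | 9
After SELECT (1 rows):
sales.city
MIA
After ORDER BY (1 rows):
sales.city
MIA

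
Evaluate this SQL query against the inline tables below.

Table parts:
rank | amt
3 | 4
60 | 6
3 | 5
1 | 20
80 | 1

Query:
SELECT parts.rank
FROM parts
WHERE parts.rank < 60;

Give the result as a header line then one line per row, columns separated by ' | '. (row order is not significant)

After WHERE (3 rows):
parts.rank | parts.amt
3 | 4
3 | 5
1 | 20
After SELECT (3 rows):
parts.rank
3
3
1

== RESULT ==
parts.rank
3
3
1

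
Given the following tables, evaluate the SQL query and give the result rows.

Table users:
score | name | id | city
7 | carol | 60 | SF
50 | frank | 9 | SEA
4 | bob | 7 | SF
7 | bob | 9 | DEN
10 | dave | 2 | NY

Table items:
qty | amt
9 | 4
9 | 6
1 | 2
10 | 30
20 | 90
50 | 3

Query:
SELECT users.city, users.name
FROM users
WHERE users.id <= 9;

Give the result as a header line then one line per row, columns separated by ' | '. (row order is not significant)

== RESULT ==
users.city | users.name
SEA | frank
SF | bob
DEN | bob
NY | dave

Derivation:
After WHERE (4 rows):
users.score | users.name | users.id | users.city
50 | frank | 9 | SEA
4 | bob | 7 | SF
7 | bob | 9 | DEN
10 | dave | 2 | NY
After SELECT (4 rows):
users.city | users.name
SEA | frank
SF | bob
DEN | bob
NY | dave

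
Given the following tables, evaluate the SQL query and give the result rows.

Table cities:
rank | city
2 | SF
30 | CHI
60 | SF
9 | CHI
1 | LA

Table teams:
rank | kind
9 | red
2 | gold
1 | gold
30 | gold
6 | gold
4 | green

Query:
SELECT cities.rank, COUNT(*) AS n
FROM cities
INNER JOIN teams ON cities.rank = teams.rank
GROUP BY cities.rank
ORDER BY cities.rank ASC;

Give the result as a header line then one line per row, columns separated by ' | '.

== RESULT ==
cities.rank | n
1 | 1
2 | 1
9 | 1
30 | 1

Derivation:
After JOIN teams (4 rows):
cities.rank | cities.city | teams.rank | teams.kind
2 | SF | 2 | gold
30 | CHI | 30 | gold
9 | CHI | 9 | red
1 | LA | 1 | gold
After GROUP BY (4 rows):
cities.rank | n
2 | 1
30 | 1
9 | 1
1 | 1
After ORDER BY (4 rows):
cities.rank | n
1 | 1
2 | 1
9 | 1
30 | 1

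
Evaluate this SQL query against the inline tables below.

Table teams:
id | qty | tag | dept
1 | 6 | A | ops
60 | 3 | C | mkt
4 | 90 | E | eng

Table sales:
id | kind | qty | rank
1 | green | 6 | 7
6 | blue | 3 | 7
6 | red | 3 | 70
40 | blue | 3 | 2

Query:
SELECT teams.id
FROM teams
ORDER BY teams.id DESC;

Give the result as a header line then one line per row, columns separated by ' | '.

== RESULT ==
teams.id
60
4
1

Derivation:
After SELECT (3 rows):
teams.id
1
60
4
After ORDER BY (3 rows):
teams.id
60
4
1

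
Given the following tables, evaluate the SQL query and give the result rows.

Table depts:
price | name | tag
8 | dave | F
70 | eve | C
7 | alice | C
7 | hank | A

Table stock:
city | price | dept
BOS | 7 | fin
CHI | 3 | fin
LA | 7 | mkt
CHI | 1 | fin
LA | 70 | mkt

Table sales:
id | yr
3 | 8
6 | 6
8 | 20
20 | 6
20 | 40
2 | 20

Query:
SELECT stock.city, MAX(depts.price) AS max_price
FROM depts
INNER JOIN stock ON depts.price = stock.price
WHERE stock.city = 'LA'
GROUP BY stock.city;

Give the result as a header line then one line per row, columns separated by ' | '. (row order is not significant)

After JOIN stock (5 rows):
depts.price | depts.name | depts.tag | stock.city | stock.price | stock.dept
70 | eve | C | LA | 70 | mkt
7 | alice | C | BOS | 7 | fin
7 | alice | C | LA | 7 | mkt
7 | hank | A | BOS | 7 | fin
7 | hank | A | LA | 7 | mkt
After WHERE (3 rows):
depts.price | depts.name | depts.tag | stock.city | stock.price | stock.dept
70 | eve | C | LA | 70 | mkt
7 | alice | C | LA | 7 | mkt
7 | hank | A | LA | 7 | mkt
After GROUP BY (1 rows):
stock.city | max_price
LA | 70

== RESULT ==
stock.city | max_price
LA | 70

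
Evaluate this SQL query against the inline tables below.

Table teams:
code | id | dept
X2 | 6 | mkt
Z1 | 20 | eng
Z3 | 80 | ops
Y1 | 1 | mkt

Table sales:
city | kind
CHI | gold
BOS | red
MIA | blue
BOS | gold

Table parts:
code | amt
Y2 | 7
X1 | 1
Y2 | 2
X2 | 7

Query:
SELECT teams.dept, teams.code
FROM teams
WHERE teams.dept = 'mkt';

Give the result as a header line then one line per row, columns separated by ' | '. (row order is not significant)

== RESULT ==
teams.dept | teams.code
mkt | X2
mkt | Y1

Derivation:
After WHERE (2 rows):
teams.code | teams.id | teams.dept
X2 | 6 | mkt
Y1 | 1 | mkt
After SELECT (2 rows):
teams.dept | teams.code
mkt | X2
mkt | Y1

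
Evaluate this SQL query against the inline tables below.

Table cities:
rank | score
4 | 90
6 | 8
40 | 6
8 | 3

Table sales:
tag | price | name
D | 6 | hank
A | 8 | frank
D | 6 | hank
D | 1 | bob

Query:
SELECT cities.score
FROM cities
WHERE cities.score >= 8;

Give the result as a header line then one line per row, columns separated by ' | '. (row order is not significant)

After WHERE (2 rows):
cities.rank | cities.score
4 | 90
6 | 8
After SELECT (2 rows):
cities.score
90
8

== RESULT ==
cities.score
90
8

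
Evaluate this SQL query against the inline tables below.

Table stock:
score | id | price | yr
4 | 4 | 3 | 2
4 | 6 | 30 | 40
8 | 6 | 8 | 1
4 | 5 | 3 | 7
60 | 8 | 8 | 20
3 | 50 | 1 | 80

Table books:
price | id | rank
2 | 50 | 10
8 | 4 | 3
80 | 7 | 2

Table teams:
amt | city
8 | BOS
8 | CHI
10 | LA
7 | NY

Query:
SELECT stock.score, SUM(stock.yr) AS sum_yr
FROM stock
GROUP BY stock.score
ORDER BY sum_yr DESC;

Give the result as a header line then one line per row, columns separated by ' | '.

== RESULT ==
stock.score | sum_yr
3 | 80
4 | 49
60 | 20
8 | 1

Derivation:
After GROUP BY (4 rows):
stock.score | sum_yr
4 | 49
8 | 1
60 | 20
3 | 80
After ORDER BY (4 rows):
stock.score | sum_yr
3 | 80
4 | 49
60 | 20
8 | 1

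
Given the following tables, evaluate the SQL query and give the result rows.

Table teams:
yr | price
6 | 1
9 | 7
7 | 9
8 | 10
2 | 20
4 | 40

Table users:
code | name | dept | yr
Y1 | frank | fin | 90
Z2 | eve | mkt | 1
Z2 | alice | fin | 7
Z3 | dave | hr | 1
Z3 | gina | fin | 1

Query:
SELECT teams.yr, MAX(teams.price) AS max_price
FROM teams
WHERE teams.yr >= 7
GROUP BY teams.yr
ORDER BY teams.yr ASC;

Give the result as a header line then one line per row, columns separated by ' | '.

== RESULT ==
teams.yr | max_price
7 | 9
8 | 10
9 | 7

Derivation:
After WHERE (3 rows):
teams.yr | teams.price
9 | 7
7 | 9
8 | 10
After GROUP BY (3 rows):
teams.yr | max_price
9 | 7
7 | 9
8 | 10
After ORDER BY (3 rows):
teams.yr | max_price
7 | 9
8 | 10
9 | 7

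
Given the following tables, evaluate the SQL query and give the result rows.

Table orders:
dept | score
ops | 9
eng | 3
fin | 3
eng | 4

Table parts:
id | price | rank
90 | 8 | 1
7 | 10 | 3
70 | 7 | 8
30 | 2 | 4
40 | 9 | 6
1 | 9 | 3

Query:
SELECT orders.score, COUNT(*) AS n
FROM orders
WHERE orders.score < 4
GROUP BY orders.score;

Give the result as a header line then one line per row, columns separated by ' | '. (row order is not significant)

== RESULT ==
orders.score | n
3 | 2

Derivation:
After WHERE (2 rows):
orders.dept | orders.score
eng | 3
fin | 3
After GROUP BY (1 rows):
orders.score | n
3 | 2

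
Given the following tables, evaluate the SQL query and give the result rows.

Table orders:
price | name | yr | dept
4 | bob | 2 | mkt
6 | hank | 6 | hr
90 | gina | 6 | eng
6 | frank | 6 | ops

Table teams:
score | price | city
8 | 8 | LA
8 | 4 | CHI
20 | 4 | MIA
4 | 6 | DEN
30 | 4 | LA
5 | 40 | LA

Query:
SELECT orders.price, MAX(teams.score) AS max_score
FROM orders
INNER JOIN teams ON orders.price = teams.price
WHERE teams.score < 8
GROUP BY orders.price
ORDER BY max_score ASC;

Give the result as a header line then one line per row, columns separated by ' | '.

== RESULT ==
orders.price | max_score
6 | 4

Derivation:
After JOIN teams (5 rows):
orders.price | orders.name | orders.yr | orders.dept | teams.score | teams.price | teams.city
4 | bob | 2 | mkt | 8 | 4 | CHI
4 | bob | 2 | mkt | 20 | 4 | MIA
4 | bob | 2 | mkt | 30 | 4 | LA
6 | hank | 6 | hr | 4 | 6 | DEN
6 | frank | 6 | ops | 4 | 6 | DEN
After WHERE (2 rows):
orders.price | orders.name | orders.yr | orders.dept | teams.score | teams.price | teams.city
6 | hank | 6 | hr | 4 | 6 | DEN
6 | frank | 6 | ops | 4 | 6 | DEN
After GROUP BY (1 rows):
orders.price | max_score
6 | 4
After ORDER BY (1 rows):
orders.price | max_score
6 | 4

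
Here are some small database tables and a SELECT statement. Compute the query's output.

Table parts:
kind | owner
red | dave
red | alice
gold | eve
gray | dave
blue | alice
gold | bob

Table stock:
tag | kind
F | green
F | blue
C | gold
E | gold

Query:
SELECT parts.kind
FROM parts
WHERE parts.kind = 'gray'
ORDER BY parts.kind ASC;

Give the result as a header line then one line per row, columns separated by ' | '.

After WHERE (1 rows):
parts.kind | parts.owner
gray | dave
After SELECT (1 rows):
parts.kind
gray
After ORDER BY (1 rows):
parts.kind
gray

== RESULT ==
parts.kind
gray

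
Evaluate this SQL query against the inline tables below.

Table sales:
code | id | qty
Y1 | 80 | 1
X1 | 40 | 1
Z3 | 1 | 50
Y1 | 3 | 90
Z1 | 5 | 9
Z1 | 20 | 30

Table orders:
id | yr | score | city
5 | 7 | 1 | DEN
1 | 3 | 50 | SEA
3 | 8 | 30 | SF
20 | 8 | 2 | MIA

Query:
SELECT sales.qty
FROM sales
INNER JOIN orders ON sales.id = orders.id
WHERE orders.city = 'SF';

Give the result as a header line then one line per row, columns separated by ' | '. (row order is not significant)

After JOIN orders (4 rows):
sales.code | sales.id | sales.qty | orders.id | orders.yr | orders.score | orders.city
Z3 | 1 | 50 | 1 | 3 | 50 | SEA
Y1 | 3 | 90 | 3 | 8 | 30 | SF
Z1 | 5 | 9 | 5 | 7 | 1 | DEN
Z1 | 20 | 30 | 20 | 8 | 2 | MIA
After WHERE (1 rows):
sales.code | sales.id | sales.qty | orders.id | orders.yr | orders.score | orders.city
Y1 | 3 | 90 | 3 | 8 | 30 | SF
After SELECT (1 rows):
sales.qty
90

== RESULT ==
sales.qty
90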